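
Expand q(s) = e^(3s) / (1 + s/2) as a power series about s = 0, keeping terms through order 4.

Expand each factor separately, then convolve coefficients.
q(0) = 1
q′(0) = 5/2
q′′(0) = 13/2
q′′′(0) = 69/4
q^(4)(0) = 93/2

31*s^4/16 + 23*s^3/8 + 13*s^2/4 + 5*s/2 + 1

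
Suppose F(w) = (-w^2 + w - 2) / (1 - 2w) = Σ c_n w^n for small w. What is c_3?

Multiply each power in the prefactor through the base expansion.
F(0) = -2
F′(0) = -3
F′′(0) = -14
F′′′(0) = -84
So c_3 = F′′′(0)/3! = -14.

-14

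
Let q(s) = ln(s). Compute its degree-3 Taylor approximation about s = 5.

(s - 5)^3/375 - (s - 5)^2/50 + (s - 5)/5 + ln(5)

q(5) = ln(5)
q′(5) = 1/5
q′′(5) = -1/25
q′′′(5) = 2/125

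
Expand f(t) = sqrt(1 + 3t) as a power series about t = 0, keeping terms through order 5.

Differentiate repeatedly and evaluate at the center.
f(0) = 1
f′(0) = 3/2
f′′(0) = -9/4
f′′′(0) = 81/8
f^(4)(0) = -1215/16
f^(5)(0) = 25515/32

1701*t^5/256 - 405*t^4/128 + 27*t^3/16 - 9*t^2/8 + 3*t/2 + 1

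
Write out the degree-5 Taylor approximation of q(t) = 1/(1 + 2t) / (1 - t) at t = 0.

Take the Cauchy product of the two expansions.
q(0) = 1
q′(0) = -1
q′′(0) = 6
q′′′(0) = -30
q^(4)(0) = 264
q^(5)(0) = -2520
The Taylor polynomial is Σ q^(k)(0)/k! · t^k.

-21*t^5 + 11*t^4 - 5*t^3 + 3*t^2 - t + 1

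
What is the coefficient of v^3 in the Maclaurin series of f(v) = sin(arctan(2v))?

Let u equal the inner series; expand the outer function in u and truncate.
f(0) = 0
f′(0) = 2
f′′(0) = 0
f′′′(0) = -24

-4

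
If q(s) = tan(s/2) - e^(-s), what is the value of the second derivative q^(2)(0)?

-1

Expand each term separately and add.
From the series, [s^2] q = -1/2; multiply by 2! = 2 to get -1.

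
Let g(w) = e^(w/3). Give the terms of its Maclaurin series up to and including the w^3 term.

w^3/162 + w^2/18 + w/3 + 1

g(0) = 1
g′(0) = 1/3
g′′(0) = 1/9
g′′′(0) = 1/27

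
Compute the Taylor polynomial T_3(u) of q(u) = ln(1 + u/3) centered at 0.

u^3/81 - u^2/18 + u/3

Apply the Taylor formula c_k = f^(k)(a)/k!.
[u^0] = 0;  [u^1] = 1/3;  [u^2] = -1/18;  [u^3] = 1/81.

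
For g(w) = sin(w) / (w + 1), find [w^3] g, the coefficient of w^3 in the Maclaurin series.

Use 1/(1 - r) = Σ r^k on the denominator, then take the Cauchy product.
g(0) = 0
g′(0) = 1
g′′(0) = -2
g′′′(0) = 5

5/6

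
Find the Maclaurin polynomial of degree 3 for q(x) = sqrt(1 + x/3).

q(0) = 1
q′(0) = 1/6
q′′(0) = -1/36
q′′′(0) = 1/72

x^3/432 - x^2/72 + x/6 + 1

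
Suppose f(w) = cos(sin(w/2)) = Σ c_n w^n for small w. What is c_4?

5/384

Substitute the inner expansion into the outer series and collect powers.
f(0) = 1
f′(0) = 0
f′′(0) = -1/4
f′′′(0) = 0
f^(4)(0) = 5/16
So c_4 = f^(4)(0)/4! = 5/384.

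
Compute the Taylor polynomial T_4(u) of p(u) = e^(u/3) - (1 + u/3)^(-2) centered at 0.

-119*u^4/1944 + 25*u^3/162 - 5*u^2/18 + u

Combine the two series term by term.
[u^0] = 0;  [u^1] = 1;  [u^2] = -5/18;  [u^3] = 25/162;  [u^4] = -119/1944.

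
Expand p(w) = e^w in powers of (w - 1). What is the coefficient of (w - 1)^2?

Compute the successive derivatives at the expansion point and divide by k!.
p(1) = e
p′(1) = e
p′′(1) = e

e/2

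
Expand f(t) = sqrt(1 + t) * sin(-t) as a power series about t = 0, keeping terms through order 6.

Write out both Maclaurin series and multiply, keeping only the needed powers.

-27*t^6/1280 + 19*t^5/1920 + t^4/48 + 7*t^3/24 - t^2/2 - t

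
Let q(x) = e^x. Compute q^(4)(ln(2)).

2

Compute the successive derivatives at the expansion point and divide by k!.
From the series, [(x - ln(2))^4] q = 1/12; multiply by 4! = 24 to get 2.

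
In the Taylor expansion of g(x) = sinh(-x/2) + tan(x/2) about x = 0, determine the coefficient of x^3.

Add the two expansions coefficient-wise.

1/48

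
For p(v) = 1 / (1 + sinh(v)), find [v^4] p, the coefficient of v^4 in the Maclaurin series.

4/3

Use the geometric series for the reciprocal, then substitute.
p(0) = 1
p′(0) = -1
p′′(0) = 2
p′′′(0) = -7
p^(4)(0) = 32
Then c_k = p^(k)(0)/k! gives each Taylor coefficient.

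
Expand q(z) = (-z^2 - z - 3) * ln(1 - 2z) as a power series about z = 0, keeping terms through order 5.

Distribute the polynomial across the series and collect like powers.
q(0) = 0
q′(0) = 6
q′′(0) = 16
q′′′(0) = 72
q^(4)(0) = 400
q^(5)(0) = 3104

388*z^5/15 + 50*z^4/3 + 12*z^3 + 8*z^2 + 6*z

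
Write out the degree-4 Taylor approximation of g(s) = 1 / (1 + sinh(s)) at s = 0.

Use the geometric series for the reciprocal, then substitute.
g(0) = 1
g′(0) = -1
g′′(0) = 2
g′′′(0) = -7
g^(4)(0) = 32

4*s^4/3 - 7*s^3/6 + s^2 - s + 1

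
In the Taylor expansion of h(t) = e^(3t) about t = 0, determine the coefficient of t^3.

9/2

Use the known series and substitute for the argument.
h(0) = 1
h′(0) = 3
h′′(0) = 9
h′′′(0) = 27
So c_3 = h′′′(0)/3! = 9/2.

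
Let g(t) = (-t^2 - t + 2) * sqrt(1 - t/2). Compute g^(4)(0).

105/128

Distribute the polynomial across the series and collect like powers.
The coefficient of t^4 in the expansion is 35/1024, so g^(4)(0) = 4! * (35/1024) = 105/128.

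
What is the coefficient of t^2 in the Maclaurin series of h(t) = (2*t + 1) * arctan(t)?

Shift and add copies of the series according to the polynomial's terms.
h(0) = 0
h′(0) = 1
h′′(0) = 4
So c_2 = h′′(0)/2! = 2.

2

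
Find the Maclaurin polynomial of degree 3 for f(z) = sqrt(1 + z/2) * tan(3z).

Write out both Maclaurin series and multiply, keeping only the needed powers.
f(0) = 0
f′(0) = 3
f′′(0) = 3/2
f′′′(0) = 855/16

285*z^3/32 + 3*z^2/4 + 3*z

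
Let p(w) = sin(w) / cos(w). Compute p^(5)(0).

16

Write the quotient as an unknown series and match coefficients against numerator = denominator · series.
The coefficient of w^5 in the expansion is 2/15, so p^(5)(0) = 5! * (2/15) = 16.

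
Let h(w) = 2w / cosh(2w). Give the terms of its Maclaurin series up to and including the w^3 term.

Invert the denominator's series and multiply.
h(0) = 0
h′(0) = 2
h′′(0) = 0
h′′′(0) = -24

-4*w^3 + 2*w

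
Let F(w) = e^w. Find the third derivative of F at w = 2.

e^(2)

The coefficient of (w - 2)^3 in the expansion is e^(2)/6, so F′′′(2) = 3! * (e^(2)/6) = e^(2).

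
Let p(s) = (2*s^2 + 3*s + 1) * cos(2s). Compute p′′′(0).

-36

Multiply each power in the prefactor through the base expansion.
From the series, [s^3] p = -6; multiply by 3! = 6 to get -36.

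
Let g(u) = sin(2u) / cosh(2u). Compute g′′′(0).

-32

Invert the denominator's series and multiply.
The coefficient of u^3 in the expansion is -16/3, so g′′′(0) = 3! * (-16/3) = -32.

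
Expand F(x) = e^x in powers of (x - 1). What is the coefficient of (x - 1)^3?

F(1) = e
F′(1) = e
F′′(1) = e
F′′′(1) = e
So c_3 = F′′′(1)/3! = e/6.

e/6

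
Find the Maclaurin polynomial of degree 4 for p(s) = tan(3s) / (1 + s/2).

Write out both Maclaurin series and multiply, keeping only the needed powers.

-39*s^4/8 + 39*s^3/4 - 3*s^2/2 + 3*s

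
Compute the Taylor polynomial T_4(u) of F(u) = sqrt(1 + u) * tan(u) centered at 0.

11*u^4/48 + 5*u^3/24 + u^2/2 + u

Take the Cauchy product of the two expansions.
F(0) = 0
F′(0) = 1
F′′(0) = 1
F′′′(0) = 5/4
F^(4)(0) = 11/2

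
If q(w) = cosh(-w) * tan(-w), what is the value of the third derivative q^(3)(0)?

Write out both Maclaurin series and multiply, keeping only the needed powers.
The coefficient of w^3 in the expansion is -5/6, so q′′′(0) = 3! * (-5/6) = -5.

-5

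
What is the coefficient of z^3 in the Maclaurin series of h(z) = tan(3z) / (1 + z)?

12

Write out both Maclaurin series and multiply, keeping only the needed powers.
[z^0] = 0;  [z^1] = 3;  [z^2] = -3;  [z^3] = 12.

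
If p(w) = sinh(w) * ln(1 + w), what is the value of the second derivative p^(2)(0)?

2

Write out both Maclaurin series and multiply, keeping only the needed powers.
From the series, [w^2] p = 1; multiply by 2! = 2 to get 2.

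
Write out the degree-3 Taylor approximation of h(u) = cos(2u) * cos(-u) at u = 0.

1 - 5*u^2/2

Take the Cauchy product of the two expansions.
h(0) = 1
h′(0) = 0
h′′(0) = -5
h′′′(0) = 0
Dividing each by k! gives the coefficients c_0, ..., c_3.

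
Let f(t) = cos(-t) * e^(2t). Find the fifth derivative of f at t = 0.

-38

Multiply the two series term by term and collect like powers.
The coefficient of t^5 in the expansion is -19/60, so f^(5)(0) = 5! * (-19/60) = -38.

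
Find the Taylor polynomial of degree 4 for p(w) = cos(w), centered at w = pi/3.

(w - pi/3)^4/48 + sqrt(3)*(w - pi/3)^3/12 - (w - pi/3)^2/4 - sqrt(3)*(w - pi/3)/2 + 1/2

Apply the Taylor formula c_k = f^(k)(a)/k!.
p(pi/3) = 1/2
p′(pi/3) = -sqrt(3)/2
p′′(pi/3) = -1/2
p′′′(pi/3) = sqrt(3)/2
p^(4)(pi/3) = 1/2
Dividing each by k! gives the coefficients c_0, ..., c_4.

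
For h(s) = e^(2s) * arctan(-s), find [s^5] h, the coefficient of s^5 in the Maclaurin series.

-1/5

Expand each factor separately, then convolve coefficients.
[s^0] = 0;  [s^1] = -1;  [s^2] = -2;  [s^3] = -5/3;  [s^4] = -2/3;  [s^5] = -1/5.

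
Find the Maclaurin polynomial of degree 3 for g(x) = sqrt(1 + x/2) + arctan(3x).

-1151*x^3/128 - x^2/32 + 13*x/4 + 1

Expand each term separately and add.
g(0) = 1
g′(0) = 13/4
g′′(0) = -1/16
g′′′(0) = -3453/64
Then c_k = g^(k)(0)/k! gives each Taylor coefficient.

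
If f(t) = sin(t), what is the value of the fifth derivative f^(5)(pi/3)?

Use the known series and substitute for the argument.
The coefficient of (t - pi/3)^5 in the expansion is 1/240, so f^(5)(pi/3) = 5! * (1/240) = 1/2.

1/2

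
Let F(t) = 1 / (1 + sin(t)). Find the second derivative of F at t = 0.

Use the geometric series for the reciprocal, then substitute.
The coefficient of t^2 in the expansion is 1, so F′′(0) = 2! * (1) = 2.

2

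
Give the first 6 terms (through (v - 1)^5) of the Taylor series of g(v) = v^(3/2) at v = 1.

Apply the Taylor formula c_k = f^(k)(a)/k!.
g(1) = 1
g′(1) = 3/2
g′′(1) = 3/4
g′′′(1) = -3/8
g^(4)(1) = 9/16
g^(5)(1) = -45/32
The Taylor polynomial is Σ g^(k)(1)/k! · (v - 1)^k.

-3*(v - 1)^5/256 + 3*(v - 1)^4/128 - (v - 1)^3/16 + 3*(v - 1)^2/8 + 3*(v - 1)/2 + 1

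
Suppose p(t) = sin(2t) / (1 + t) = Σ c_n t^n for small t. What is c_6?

-14/15

Expand each factor separately, then convolve coefficients.
p(0) = 0
p′(0) = 2
p′′(0) = -4
p′′′(0) = 4
p^(4)(0) = -16
p^(5)(0) = 112
p^(6)(0) = -672
The Taylor polynomial is Σ p^(k)(0)/k! · t^k.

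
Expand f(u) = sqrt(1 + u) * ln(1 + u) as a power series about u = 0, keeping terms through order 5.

Expand each factor separately, then convolve coefficients.
[u^0] = 0;  [u^1] = 1;  [u^2] = 0;  [u^3] = -1/24;  [u^4] = 1/24;  [u^5] = -71/1920.

-71*u^5/1920 + u^4/24 - u^3/24 + u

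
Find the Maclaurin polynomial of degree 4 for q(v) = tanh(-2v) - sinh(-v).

Add the two expansions coefficient-wise.
[v^0] = 0;  [v^1] = -1;  [v^2] = 0;  [v^3] = 17/6;  [v^4] = 0.

17*v^3/6 - v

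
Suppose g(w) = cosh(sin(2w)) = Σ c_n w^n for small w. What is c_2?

2

Plug the Maclaurin series of the inner function into that of the outer and collect terms.
g(0) = 1
g′(0) = 0
g′′(0) = 4
The Taylor polynomial is Σ g^(k)(0)/k! · w^k.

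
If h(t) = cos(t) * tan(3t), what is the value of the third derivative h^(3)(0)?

Multiply the two series term by term and collect like powers.
The coefficient of t^3 in the expansion is 15/2, so h′′′(0) = 3! * (15/2) = 45.

45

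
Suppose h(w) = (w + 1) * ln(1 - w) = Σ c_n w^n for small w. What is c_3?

Distribute the polynomial across the series and collect like powers.
h(0) = 0
h′(0) = -1
h′′(0) = -3
h′′′(0) = -5
So c_3 = h′′′(0)/3! = -5/6.

-5/6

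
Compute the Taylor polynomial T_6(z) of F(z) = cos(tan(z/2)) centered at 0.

Substitute the inner expansion into the outer series and collect powers.
F(0) = 1
F′(0) = 0
F′′(0) = -1/4
F′′′(0) = 0
F^(4)(0) = -7/16
F^(5)(0) = 0
F^(6)(0) = -97/64
Dividing each by k! gives the coefficients c_0, ..., c_6.

-97*z^6/46080 - 7*z^4/384 - z^2/8 + 1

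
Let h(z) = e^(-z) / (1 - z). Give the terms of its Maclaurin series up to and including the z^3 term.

z^3/3 + z^2/2 + 1

Expand each factor separately, then convolve coefficients.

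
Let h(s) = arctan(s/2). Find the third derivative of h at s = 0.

-1/4

The coefficient of s^3 in the expansion is -1/24, so h′′′(0) = 3! * (-1/24) = -1/4.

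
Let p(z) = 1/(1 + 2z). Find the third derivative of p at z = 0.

The coefficient of z^3 in the expansion is -8, so p′′′(0) = 3! * (-8) = -48.

-48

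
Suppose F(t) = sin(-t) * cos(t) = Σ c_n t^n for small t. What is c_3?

2/3

Multiply the two series term by term and collect like powers.
F(0) = 0
F′(0) = -1
F′′(0) = 0
F′′′(0) = 4
The Taylor polynomial is Σ F^(k)(0)/k! · t^k.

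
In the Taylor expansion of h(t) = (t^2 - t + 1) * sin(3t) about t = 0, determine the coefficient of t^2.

-3

Multiply each power in the prefactor through the base expansion.
h(0) = 0
h′(0) = 3
h′′(0) = -6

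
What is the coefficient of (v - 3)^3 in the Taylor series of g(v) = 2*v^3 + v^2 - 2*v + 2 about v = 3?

g(3) = 59
g′(3) = 58
g′′(3) = 38
g′′′(3) = 12
Then c_k = g^(k)(3)/k! gives each Taylor coefficient.

2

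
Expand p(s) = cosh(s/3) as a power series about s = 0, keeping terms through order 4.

p(0) = 1
p′(0) = 0
p′′(0) = 1/9
p′′′(0) = 0
p^(4)(0) = 1/81

s^4/1944 + s^2/18 + 1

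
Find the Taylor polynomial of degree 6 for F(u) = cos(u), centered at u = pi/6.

-sqrt(3)*(u - pi/6)^6/1440 - (u - pi/6)^5/240 + sqrt(3)*(u - pi/6)^4/48 + (u - pi/6)^3/12 - sqrt(3)*(u - pi/6)^2/4 - (u - pi/6)/2 + sqrt(3)/2

[(u - pi/6)^0] = sqrt(3)/2;  [(u - pi/6)^1] = -1/2;  [(u - pi/6)^2] = -sqrt(3)/4;  [(u - pi/6)^3] = 1/12;  [(u - pi/6)^4] = sqrt(3)/48;  [(u - pi/6)^5] = -1/240;  [(u - pi/6)^6] = -sqrt(3)/1440.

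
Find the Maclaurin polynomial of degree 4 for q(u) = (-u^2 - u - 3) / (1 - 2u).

Multiply each power in the prefactor through the base expansion.
[u^0] = -3;  [u^1] = -7;  [u^2] = -15;  [u^3] = -30;  [u^4] = -60.

-60*u^4 - 30*u^3 - 15*u^2 - 7*u - 3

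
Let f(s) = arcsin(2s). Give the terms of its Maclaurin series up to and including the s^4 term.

Use the known series and substitute for the argument.
f(0) = 0
f′(0) = 2
f′′(0) = 0
f′′′(0) = 8
f^(4)(0) = 0
Then c_k = f^(k)(0)/k! gives each Taylor coefficient.

4*s^3/3 + 2*s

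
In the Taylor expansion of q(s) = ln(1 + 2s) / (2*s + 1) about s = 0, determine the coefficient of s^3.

Multiply the numerator's expansion by the denominator's geometric series.

44/3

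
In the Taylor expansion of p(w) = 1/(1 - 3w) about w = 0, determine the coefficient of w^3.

27

p(0) = 1
p′(0) = 3
p′′(0) = 18
p′′′(0) = 162
So c_3 = p′′′(0)/3! = 27.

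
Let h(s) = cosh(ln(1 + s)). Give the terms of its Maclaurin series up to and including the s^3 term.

Compose series: expand the inner function first, then feed it into the outer expansion.
h(0) = 1
h′(0) = 0
h′′(0) = 1
h′′′(0) = -3

-s^3/2 + s^2/2 + 1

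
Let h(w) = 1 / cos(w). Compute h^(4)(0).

5

Write the quotient as an unknown series and match coefficients against numerator = denominator · series.
From the series, [w^4] h = 5/24; multiply by 4! = 24 to get 5.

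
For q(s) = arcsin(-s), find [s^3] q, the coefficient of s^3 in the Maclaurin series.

-1/6

q(0) = 0
q′(0) = -1
q′′(0) = 0
q′′′(0) = -1
So c_3 = q′′′(0)/3! = -1/6.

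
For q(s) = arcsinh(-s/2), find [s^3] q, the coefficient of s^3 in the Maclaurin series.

1/48

Compute the successive derivatives at the expansion point and divide by k!.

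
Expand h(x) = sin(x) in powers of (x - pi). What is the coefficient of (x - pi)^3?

1/6

Compute the successive derivatives at the expansion point and divide by k!.
h(pi) = 0
h′(pi) = -1
h′′(pi) = 0
h′′′(pi) = 1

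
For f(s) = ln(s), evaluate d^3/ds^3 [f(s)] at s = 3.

From the series, [(s - 3)^3] f = 1/81; multiply by 3! = 6 to get 2/27.

2/27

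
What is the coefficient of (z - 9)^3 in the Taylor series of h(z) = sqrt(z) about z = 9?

h(9) = 3
h′(9) = 1/6
h′′(9) = -1/108
h′′′(9) = 1/648
Then c_k = h^(k)(9)/k! gives each Taylor coefficient.

1/3888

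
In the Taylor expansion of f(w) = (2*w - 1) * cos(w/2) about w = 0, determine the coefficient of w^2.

Distribute the polynomial across the series and collect like powers.
So c_2 = f′′(0)/2! = 1/8.

1/8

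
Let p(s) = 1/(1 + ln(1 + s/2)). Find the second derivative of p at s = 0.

Let u equal the inner series; expand the outer function in u and truncate.
The coefficient of s^2 in the expansion is 3/8, so p′′(0) = 2! * (3/8) = 3/4.

3/4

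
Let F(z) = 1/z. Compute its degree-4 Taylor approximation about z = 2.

Differentiate repeatedly and evaluate at the center.
[(z - 2)^0] = 1/2;  [(z - 2)^1] = -1/4;  [(z - 2)^2] = 1/8;  [(z - 2)^3] = -1/16;  [(z - 2)^4] = 1/32.

(z - 2)^4/32 - (z - 2)^3/16 + (z - 2)^2/8 - (z - 2)/4 + 1/2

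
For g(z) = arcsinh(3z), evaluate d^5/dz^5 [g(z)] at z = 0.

2187

The coefficient of z^5 in the expansion is 729/40, so g^(5)(0) = 5! * (729/40) = 2187.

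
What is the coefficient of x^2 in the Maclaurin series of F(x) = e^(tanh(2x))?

2

Substitute the inner expansion into the outer series and collect powers.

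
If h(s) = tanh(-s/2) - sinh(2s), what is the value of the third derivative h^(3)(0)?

-31/4

Add the two expansions coefficient-wise.
The coefficient of s^3 in the expansion is -31/24, so h′′′(0) = 3! * (-31/24) = -31/4.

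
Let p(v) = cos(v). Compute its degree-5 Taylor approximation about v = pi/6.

-(v - pi/6)^5/240 + sqrt(3)*(v - pi/6)^4/48 + (v - pi/6)^3/12 - sqrt(3)*(v - pi/6)^2/4 - (v - pi/6)/2 + sqrt(3)/2

Differentiate repeatedly and evaluate at the center.
p(pi/6) = sqrt(3)/2
p′(pi/6) = -1/2
p′′(pi/6) = -sqrt(3)/2
p′′′(pi/6) = 1/2
p^(4)(pi/6) = sqrt(3)/2
p^(5)(pi/6) = -1/2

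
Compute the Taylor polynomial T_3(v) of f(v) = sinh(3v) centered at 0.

9*v^3/2 + 3*v

f(0) = 0
f′(0) = 3
f′′(0) = 0
f′′′(0) = 27
Dividing each by k! gives the coefficients c_0, ..., c_3.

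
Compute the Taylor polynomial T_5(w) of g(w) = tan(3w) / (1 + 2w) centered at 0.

Expand each factor separately, then convolve coefficients.

582*w^5/5 - 42*w^4 + 21*w^3 - 6*w^2 + 3*w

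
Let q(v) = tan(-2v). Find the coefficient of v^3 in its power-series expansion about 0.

-8/3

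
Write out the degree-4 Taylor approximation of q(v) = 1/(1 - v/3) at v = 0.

v^4/81 + v^3/27 + v^2/9 + v/3 + 1

q(0) = 1
q′(0) = 1/3
q′′(0) = 2/9
q′′′(0) = 2/9
q^(4)(0) = 8/27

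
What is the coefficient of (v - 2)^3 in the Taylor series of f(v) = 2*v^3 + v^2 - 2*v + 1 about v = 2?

2

Use the known series and substitute for the argument.
f(2) = 17
f′(2) = 26
f′′(2) = 26
f′′′(2) = 12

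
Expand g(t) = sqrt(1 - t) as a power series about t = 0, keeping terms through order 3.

-t^3/16 - t^2/8 - t/2 + 1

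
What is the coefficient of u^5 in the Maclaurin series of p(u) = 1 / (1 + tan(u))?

-32/15

Write 1/(1+u) = 1 - u + u^2 - u^3 + ... and substitute the series for u.
p(0) = 1
p′(0) = -1
p′′(0) = 2
p′′′(0) = -8
p^(4)(0) = 40
p^(5)(0) = -256
So c_5 = p^(5)(0)/5! = -32/15.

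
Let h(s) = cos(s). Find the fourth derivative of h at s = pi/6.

sqrt(3)/2

The coefficient of (s - pi/6)^4 in the expansion is sqrt(3)/48, so h^(4)(pi/6) = 4! * (sqrt(3)/48) = sqrt(3)/2.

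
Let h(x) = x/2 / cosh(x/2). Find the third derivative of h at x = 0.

-3/8

Invert the denominator's series and multiply.
The coefficient of x^3 in the expansion is -1/16, so h′′′(0) = 3! * (-1/16) = -3/8.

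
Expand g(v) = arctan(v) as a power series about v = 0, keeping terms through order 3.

-v^3/3 + v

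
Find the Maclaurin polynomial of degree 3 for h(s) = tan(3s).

9*s^3 + 3*s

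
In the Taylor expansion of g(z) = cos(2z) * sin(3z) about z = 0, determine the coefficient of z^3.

-21/2

Write out both Maclaurin series and multiply, keeping only the needed powers.
[z^0] = 0;  [z^1] = 3;  [z^2] = 0;  [z^3] = -21/2.
So c_3 = g′′′(0)/3! = -21/2.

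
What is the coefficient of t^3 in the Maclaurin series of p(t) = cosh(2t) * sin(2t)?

8/3

Multiply the two series term by term and collect like powers.
p(0) = 0
p′(0) = 2
p′′(0) = 0
p′′′(0) = 16
The Taylor polynomial is Σ p^(k)(0)/k! · t^k.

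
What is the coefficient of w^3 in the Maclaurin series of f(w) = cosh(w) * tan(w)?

5/6

Write out both Maclaurin series and multiply, keeping only the needed powers.
f(0) = 0
f′(0) = 1
f′′(0) = 0
f′′′(0) = 5
Dividing each by k! gives the coefficients c_0, ..., c_3.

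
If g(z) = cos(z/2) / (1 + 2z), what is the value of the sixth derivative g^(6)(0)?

2857439/64

Write out both Maclaurin series and multiply, keeping only the needed powers.
From the series, [z^6] g = 2857439/46080; multiply by 6! = 720 to get 2857439/64.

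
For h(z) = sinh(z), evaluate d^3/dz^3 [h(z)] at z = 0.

Use the known series and substitute for the argument.
From the series, [z^3] h = 1/6; multiply by 3! = 6 to get 1.

1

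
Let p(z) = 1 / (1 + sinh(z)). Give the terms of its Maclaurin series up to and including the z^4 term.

Use the geometric series for the reciprocal, then substitute.
p(0) = 1
p′(0) = -1
p′′(0) = 2
p′′′(0) = -7
p^(4)(0) = 32

4*z^4/3 - 7*z^3/6 + z^2 - z + 1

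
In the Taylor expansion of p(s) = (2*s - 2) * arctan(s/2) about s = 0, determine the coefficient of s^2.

1

Shift and add copies of the series according to the polynomial's terms.
[s^0] = 0;  [s^1] = -1;  [s^2] = 1.
So c_2 = p′′(0)/2! = 1.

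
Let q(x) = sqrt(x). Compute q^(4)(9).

From the series, [(x - 9)^4] q = -5/279936; multiply by 4! = 24 to get -5/11664.

-5/11664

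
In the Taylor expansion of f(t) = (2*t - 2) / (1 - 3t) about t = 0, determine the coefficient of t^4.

Multiply each power in the prefactor through the base expansion.
So c_4 = f^(4)(0)/4! = -108.

-108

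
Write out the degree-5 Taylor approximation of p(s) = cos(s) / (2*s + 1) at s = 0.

-337*s^5/12 + 337*s^4/24 - 7*s^3 + 7*s^2/2 - 2*s + 1

Use 1/(1 - r) = Σ r^k on the denominator, then take the Cauchy product.
[s^0] = 1;  [s^1] = -2;  [s^2] = 7/2;  [s^3] = -7;  [s^4] = 337/24;  [s^5] = -337/12.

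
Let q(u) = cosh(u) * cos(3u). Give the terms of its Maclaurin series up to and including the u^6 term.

Expand each factor separately, then convolve coefficients.
q(0) = 1
q′(0) = 0
q′′(0) = -8
q′′′(0) = 0
q^(4)(0) = 28
q^(5)(0) = 0
q^(6)(0) = 352

22*u^6/45 + 7*u^4/6 - 4*u^2 + 1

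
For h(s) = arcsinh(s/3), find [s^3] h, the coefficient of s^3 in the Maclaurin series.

-1/162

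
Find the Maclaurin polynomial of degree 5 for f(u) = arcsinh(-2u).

-12*u^5/5 + 4*u^3/3 - 2*u

f(0) = 0
f′(0) = -2
f′′(0) = 0
f′′′(0) = 8
f^(4)(0) = 0
f^(5)(0) = -288
Then c_k = f^(k)(0)/k! gives each Taylor coefficient.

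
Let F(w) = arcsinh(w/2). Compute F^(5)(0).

The coefficient of w^5 in the expansion is 3/1280, so F^(5)(0) = 5! * (3/1280) = 9/32.

9/32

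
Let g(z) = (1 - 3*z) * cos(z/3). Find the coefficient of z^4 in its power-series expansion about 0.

Distribute the polynomial across the series and collect like powers.
g(0) = 1
g′(0) = -3
g′′(0) = -1/9
g′′′(0) = 1
g^(4)(0) = 1/81
So c_4 = g^(4)(0)/4! = 1/1944.

1/1944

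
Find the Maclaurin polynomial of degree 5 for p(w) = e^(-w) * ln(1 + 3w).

Expand each factor separately, then convolve coefficients.

2969*w^5/40 - 32*w^4 + 15*w^3 - 15*w^2/2 + 3*w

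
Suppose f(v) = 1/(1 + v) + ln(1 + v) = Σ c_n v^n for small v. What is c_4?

3/4

Expand each term separately and add.
[v^0] = 1;  [v^1] = 0;  [v^2] = 1/2;  [v^3] = -2/3;  [v^4] = 3/4.
So c_4 = f^(4)(0)/4! = 3/4.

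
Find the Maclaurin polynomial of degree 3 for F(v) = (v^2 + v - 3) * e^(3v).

Multiply each power in the prefactor through the base expansion.
F(0) = -3
F′(0) = -8
F′′(0) = -19
F′′′(0) = -36

-6*v^3 - 19*v^2/2 - 8*v - 3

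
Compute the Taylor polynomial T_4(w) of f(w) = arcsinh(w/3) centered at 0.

Differentiate repeatedly and evaluate at the center.
f(0) = 0
f′(0) = 1/3
f′′(0) = 0
f′′′(0) = -1/27
f^(4)(0) = 0

-w^3/162 + w/3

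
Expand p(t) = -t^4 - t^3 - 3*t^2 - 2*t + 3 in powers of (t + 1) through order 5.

p(-1) = 2
p′(-1) = 5
p′′(-1) = -12
p′′′(-1) = 18
p^(4)(-1) = -24
p^(5)(-1) = 0

-(t + 1)^4 + 3*(t + 1)^3 - 6*(t + 1)^2 + 5*(t + 1) + 2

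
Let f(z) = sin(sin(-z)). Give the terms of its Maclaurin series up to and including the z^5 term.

-z^5/10 + z^3/3 - z

Let u equal the inner series; expand the outer function in u and truncate.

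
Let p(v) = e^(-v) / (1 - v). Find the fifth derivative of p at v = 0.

Expand 1/(denominator) as a geometric series and multiply by the numerator's series.
From the series, [v^5] p = 11/30; multiply by 5! = 120 to get 44.

44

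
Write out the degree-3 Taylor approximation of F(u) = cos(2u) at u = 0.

Differentiate repeatedly and evaluate at the center.

1 - 2*u^2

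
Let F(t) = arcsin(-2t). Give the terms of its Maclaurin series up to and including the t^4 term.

-4*t^3/3 - 2*t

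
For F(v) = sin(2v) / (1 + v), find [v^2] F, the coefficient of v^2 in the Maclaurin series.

Multiply the two series term by term and collect like powers.
F(0) = 0
F′(0) = 2
F′′(0) = -4

-2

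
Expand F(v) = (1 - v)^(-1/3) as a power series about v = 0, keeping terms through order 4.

35*v^4/243 + 14*v^3/81 + 2*v^2/9 + v/3 + 1

F(0) = 1
F′(0) = 1/3
F′′(0) = 4/9
F′′′(0) = 28/27
F^(4)(0) = 280/81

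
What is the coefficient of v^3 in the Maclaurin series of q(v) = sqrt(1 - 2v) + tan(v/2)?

Combine the two series term by term.
q(0) = 1
q′(0) = -1/2
q′′(0) = -1
q′′′(0) = -11/4
So c_3 = q′′′(0)/3! = -11/24.

-11/24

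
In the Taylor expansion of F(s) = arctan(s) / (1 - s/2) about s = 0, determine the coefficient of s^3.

-1/12

Take the Cauchy product of the two expansions.
[s^0] = 0;  [s^1] = 1;  [s^2] = 1/2;  [s^3] = -1/12.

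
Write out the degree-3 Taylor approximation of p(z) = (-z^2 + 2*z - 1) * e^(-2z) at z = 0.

Multiply each power in the prefactor through the base expansion.
p(0) = -1
p′(0) = 4
p′′(0) = -14
p′′′(0) = 44
The Taylor polynomial is Σ p^(k)(0)/k! · z^k.

22*z^3/3 - 7*z^2 + 4*z - 1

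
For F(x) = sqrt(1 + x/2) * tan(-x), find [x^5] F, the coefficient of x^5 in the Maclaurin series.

Take the Cauchy product of the two expansions.
F(0) = 0
F′(0) = -1
F′′(0) = -1/2
F′′′(0) = -29/16
F^(4)(0) = -35/16
F^(5)(0) = -3701/256
Dividing each by k! gives the coefficients c_0, ..., c_5.

-3701/30720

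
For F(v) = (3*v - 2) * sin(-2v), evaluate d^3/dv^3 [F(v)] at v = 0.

Shift and add copies of the series according to the polynomial's terms.
The coefficient of v^3 in the expansion is -8/3, so F′′′(0) = 3! * (-8/3) = -16.

-16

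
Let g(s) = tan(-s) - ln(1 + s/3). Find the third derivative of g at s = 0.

Expand each term separately and add.
The coefficient of s^3 in the expansion is -28/81, so g′′′(0) = 3! * (-28/81) = -56/27.

-56/27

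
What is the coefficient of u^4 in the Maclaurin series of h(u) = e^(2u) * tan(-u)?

Take the Cauchy product of the two expansions.
[u^0] = 0;  [u^1] = -1;  [u^2] = -2;  [u^3] = -7/3;  [u^4] = -2.
So c_4 = h^(4)(0)/4! = -2.

-2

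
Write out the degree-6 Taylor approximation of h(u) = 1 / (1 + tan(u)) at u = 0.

122*u^6/45 - 32*u^5/15 + 5*u^4/3 - 4*u^3/3 + u^2 - u + 1

Expand as Σ (-1)^k u^k with u equal to the inner function's series.
h(0) = 1
h′(0) = -1
h′′(0) = 2
h′′′(0) = -8
h^(4)(0) = 40
h^(5)(0) = -256
h^(6)(0) = 1952
Then c_k = h^(k)(0)/k! gives each Taylor coefficient.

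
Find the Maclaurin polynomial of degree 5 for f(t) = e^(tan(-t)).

Let u equal the inner series; expand the outer function in u and truncate.

-37*t^5/120 + 3*t^4/8 - t^3/2 + t^2/2 - t + 1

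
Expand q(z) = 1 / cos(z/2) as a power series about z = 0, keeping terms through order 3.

z^2/8 + 1

Write the quotient as an unknown series and match coefficients against numerator = denominator · series.
[z^0] = 1;  [z^1] = 0;  [z^2] = 1/8;  [z^3] = 0.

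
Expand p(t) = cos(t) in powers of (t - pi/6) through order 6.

p(pi/6) = sqrt(3)/2
p′(pi/6) = -1/2
p′′(pi/6) = -sqrt(3)/2
p′′′(pi/6) = 1/2
p^(4)(pi/6) = sqrt(3)/2
p^(5)(pi/6) = -1/2
p^(6)(pi/6) = -sqrt(3)/2

-sqrt(3)*(t - pi/6)^6/1440 - (t - pi/6)^5/240 + sqrt(3)*(t - pi/6)^4/48 + (t - pi/6)^3/12 - sqrt(3)*(t - pi/6)^2/4 - (t - pi/6)/2 + sqrt(3)/2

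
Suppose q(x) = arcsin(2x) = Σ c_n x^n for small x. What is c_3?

q(0) = 0
q′(0) = 2
q′′(0) = 0
q′′′(0) = 8
Then c_k = q^(k)(0)/k! gives each Taylor coefficient.

4/3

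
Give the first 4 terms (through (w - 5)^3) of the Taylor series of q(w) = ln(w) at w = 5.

(w - 5)^3/375 - (w - 5)^2/50 + (w - 5)/5 + ln(5)

Differentiate repeatedly and evaluate at the center.
q(5) = ln(5)
q′(5) = 1/5
q′′(5) = -1/25
q′′′(5) = 2/125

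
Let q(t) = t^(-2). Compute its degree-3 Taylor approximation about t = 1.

q(1) = 1
q′(1) = -2
q′′(1) = 6
q′′′(1) = -24

-4*(t - 1)^3 + 3*(t - 1)^2 - 2*(t - 1) + 1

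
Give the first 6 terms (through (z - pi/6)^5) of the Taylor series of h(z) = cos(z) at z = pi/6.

-(z - pi/6)^5/240 + sqrt(3)*(z - pi/6)^4/48 + (z - pi/6)^3/12 - sqrt(3)*(z - pi/6)^2/4 - (z - pi/6)/2 + sqrt(3)/2

[(z - pi/6)^0] = sqrt(3)/2;  [(z - pi/6)^1] = -1/2;  [(z - pi/6)^2] = -sqrt(3)/4;  [(z - pi/6)^3] = 1/12;  [(z - pi/6)^4] = sqrt(3)/48;  [(z - pi/6)^5] = -1/240.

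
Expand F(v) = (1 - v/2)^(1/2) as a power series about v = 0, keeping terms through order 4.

-5*v^4/2048 - v^3/128 - v^2/32 - v/4 + 1

[v^0] = 1;  [v^1] = -1/4;  [v^2] = -1/32;  [v^3] = -1/128;  [v^4] = -5/2048.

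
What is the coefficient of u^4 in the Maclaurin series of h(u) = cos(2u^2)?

-2

c_4 = h^(4)(0)/4! = -2.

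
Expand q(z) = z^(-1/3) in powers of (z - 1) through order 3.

[(z - 1)^0] = 1;  [(z - 1)^1] = -1/3;  [(z - 1)^2] = 2/9;  [(z - 1)^3] = -14/81.

-14*(z - 1)^3/81 + 2*(z - 1)^2/9 - (z - 1)/3 + 1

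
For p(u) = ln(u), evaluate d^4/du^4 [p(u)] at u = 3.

-2/27

From the series, [(u - 3)^4] p = -1/324; multiply by 4! = 24 to get -2/27.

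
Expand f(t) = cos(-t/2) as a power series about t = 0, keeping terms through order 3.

1 - t^2/8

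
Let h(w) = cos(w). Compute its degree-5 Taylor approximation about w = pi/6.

-(w - pi/6)^5/240 + sqrt(3)*(w - pi/6)^4/48 + (w - pi/6)^3/12 - sqrt(3)*(w - pi/6)^2/4 - (w - pi/6)/2 + sqrt(3)/2

Apply the Taylor formula c_k = f^(k)(a)/k!.
h(pi/6) = sqrt(3)/2
h′(pi/6) = -1/2
h′′(pi/6) = -sqrt(3)/2
h′′′(pi/6) = 1/2
h^(4)(pi/6) = sqrt(3)/2
h^(5)(pi/6) = -1/2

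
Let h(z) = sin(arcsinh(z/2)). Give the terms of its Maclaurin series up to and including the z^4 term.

Plug the Maclaurin series of the inner function into that of the outer and collect terms.

-z^3/24 + z/2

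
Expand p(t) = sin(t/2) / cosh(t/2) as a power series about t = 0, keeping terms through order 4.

-t^3/12 + t/2

Invert the denominator's series and multiply.
p(0) = 0
p′(0) = 1/2
p′′(0) = 0
p′′′(0) = -1/2
p^(4)(0) = 0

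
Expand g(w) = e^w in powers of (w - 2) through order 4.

g(2) = e^(2)
g′(2) = e^(2)
g′′(2) = e^(2)
g′′′(2) = e^(2)
g^(4)(2) = e^(2)

(w - 2)^4*e^(2)/24 + (w - 2)^3*e^(2)/6 + (w - 2)^2*e^(2)/2 + (w - 2)*e^(2) + e^(2)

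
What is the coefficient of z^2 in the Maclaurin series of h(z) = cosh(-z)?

1/2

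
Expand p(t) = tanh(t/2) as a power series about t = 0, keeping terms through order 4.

-t^3/24 + t/2

[t^0] = 0;  [t^1] = 1/2;  [t^2] = 0;  [t^3] = -1/24;  [t^4] = 0.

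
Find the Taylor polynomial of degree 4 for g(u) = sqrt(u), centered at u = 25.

g(25) = 5
g′(25) = 1/10
g′′(25) = -1/500
g′′′(25) = 3/25000
g^(4)(25) = -3/250000
The Taylor polynomial is Σ g^(k)(25)/k! · (u - 25)^k.

-(u - 25)^4/2000000 + (u - 25)^3/50000 - (u - 25)^2/1000 + (u - 25)/10 + 5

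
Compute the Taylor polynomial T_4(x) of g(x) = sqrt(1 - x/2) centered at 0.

-5*x^4/2048 - x^3/128 - x^2/32 - x/4 + 1

Differentiate repeatedly and evaluate at the center.
g(0) = 1
g′(0) = -1/4
g′′(0) = -1/16
g′′′(0) = -3/64
g^(4)(0) = -15/256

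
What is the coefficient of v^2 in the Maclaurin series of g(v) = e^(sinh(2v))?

Substitute the inner expansion into the outer series and collect powers.
g(0) = 1
g′(0) = 2
g′′(0) = 4
So c_2 = g′′(0)/2! = 2.

2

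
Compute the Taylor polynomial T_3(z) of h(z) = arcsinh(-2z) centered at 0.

4*z^3/3 - 2*z

h(0) = 0
h′(0) = -2
h′′(0) = 0
h′′′(0) = 8
Dividing each by k! gives the coefficients c_0, ..., c_3.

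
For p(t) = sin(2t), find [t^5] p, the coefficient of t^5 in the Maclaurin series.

4/15

p(0) = 0
p′(0) = 2
p′′(0) = 0
p′′′(0) = -8
p^(4)(0) = 0
p^(5)(0) = 32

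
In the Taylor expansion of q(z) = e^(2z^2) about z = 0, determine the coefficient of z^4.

2

c_4 = q^(4)(0)/4! = 2.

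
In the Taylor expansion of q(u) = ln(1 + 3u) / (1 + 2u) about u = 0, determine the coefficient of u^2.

-21/2

Take the Cauchy product of the two expansions.
q(0) = 0
q′(0) = 3
q′′(0) = -21
So c_2 = q′′(0)/2! = -21/2.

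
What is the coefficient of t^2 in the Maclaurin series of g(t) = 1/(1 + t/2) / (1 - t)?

3/4

Expand each factor separately, then convolve coefficients.
[t^0] = 1;  [t^1] = 1/2;  [t^2] = 3/4.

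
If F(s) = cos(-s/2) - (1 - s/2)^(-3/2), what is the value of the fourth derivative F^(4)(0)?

-929/256

Add the two expansions coefficient-wise.
The coefficient of s^4 in the expansion is -929/6144, so F^(4)(0) = 4! * (-929/6144) = -929/256.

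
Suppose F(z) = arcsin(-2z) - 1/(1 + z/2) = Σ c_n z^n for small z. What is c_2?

Expand each term separately and add.
F(0) = -1
F′(0) = -3/2
F′′(0) = -1/2

-1/4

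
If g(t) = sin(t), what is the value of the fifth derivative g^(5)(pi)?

-1

The coefficient of (t - pi)^5 in the expansion is -1/120, so g^(5)(pi) = 5! * (-1/120) = -1.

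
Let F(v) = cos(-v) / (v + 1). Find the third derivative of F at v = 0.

Multiply the numerator's expansion by the denominator's geometric series.
The coefficient of v^3 in the expansion is -1/2, so F′′′(0) = 3! * (-1/2) = -3.

-3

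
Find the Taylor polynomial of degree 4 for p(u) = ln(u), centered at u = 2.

[(u - 2)^0] = ln(2);  [(u - 2)^1] = 1/2;  [(u - 2)^2] = -1/8;  [(u - 2)^3] = 1/24;  [(u - 2)^4] = -1/64.

-(u - 2)^4/64 + (u - 2)^3/24 - (u - 2)^2/8 + (u - 2)/2 + ln(2)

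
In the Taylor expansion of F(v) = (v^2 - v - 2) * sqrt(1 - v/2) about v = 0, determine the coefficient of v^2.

Multiply each power in the prefactor through the base expansion.
F(0) = -2
F′(0) = -1/2
F′′(0) = 21/8

21/16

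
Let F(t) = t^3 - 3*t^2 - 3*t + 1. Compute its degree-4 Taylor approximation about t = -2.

(t + 2)^3 - 9*(t + 2)^2 + 21*(t + 2) - 13

F(-2) = -13
F′(-2) = 21
F′′(-2) = -18
F′′′(-2) = 6
F^(4)(-2) = 0
Then c_k = F^(k)(-2)/k! gives each Taylor coefficient.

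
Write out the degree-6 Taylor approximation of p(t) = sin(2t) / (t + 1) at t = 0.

-14*t^6/15 + 14*t^5/15 - 2*t^4/3 + 2*t^3/3 - 2*t^2 + 2*t

Expand 1/(denominator) as a geometric series and multiply by the numerator's series.
p(0) = 0
p′(0) = 2
p′′(0) = -4
p′′′(0) = 4
p^(4)(0) = -16
p^(5)(0) = 112
p^(6)(0) = -672
Then c_k = p^(k)(0)/k! gives each Taylor coefficient.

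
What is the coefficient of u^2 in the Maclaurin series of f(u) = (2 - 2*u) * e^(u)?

-1

Shift and add copies of the series according to the polynomial's terms.
[u^0] = 2;  [u^1] = 0;  [u^2] = -1.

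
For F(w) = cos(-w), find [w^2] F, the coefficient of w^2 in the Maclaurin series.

-1/2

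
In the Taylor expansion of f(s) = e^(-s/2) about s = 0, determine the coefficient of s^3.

[s^0] = 1;  [s^1] = -1/2;  [s^2] = 1/8;  [s^3] = -1/48.
So c_3 = f′′′(0)/3! = -1/48.

-1/48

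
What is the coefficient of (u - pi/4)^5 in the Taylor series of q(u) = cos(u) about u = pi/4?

q(pi/4) = sqrt(2)/2
q′(pi/4) = -sqrt(2)/2
q′′(pi/4) = -sqrt(2)/2
q′′′(pi/4) = sqrt(2)/2
q^(4)(pi/4) = sqrt(2)/2
q^(5)(pi/4) = -sqrt(2)/2
So c_5 = q^(5)(pi/4)/5! = -sqrt(2)/240.

-sqrt(2)/240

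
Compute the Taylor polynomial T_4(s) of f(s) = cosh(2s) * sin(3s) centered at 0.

Multiply the two series term by term and collect like powers.
f(0) = 0
f′(0) = 3
f′′(0) = 0
f′′′(0) = 9
f^(4)(0) = 0
The Taylor polynomial is Σ f^(k)(0)/k! · s^k.

3*s^3/2 + 3*s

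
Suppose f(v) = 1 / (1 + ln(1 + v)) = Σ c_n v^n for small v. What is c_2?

3/2

Write 1/(1+u) = 1 - u + u^2 - u^3 + ... and substitute the series for u.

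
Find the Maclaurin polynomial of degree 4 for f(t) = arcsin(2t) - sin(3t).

35*t^3/6 - t

Combine the two series term by term.
f(0) = 0
f′(0) = -1
f′′(0) = 0
f′′′(0) = 35
f^(4)(0) = 0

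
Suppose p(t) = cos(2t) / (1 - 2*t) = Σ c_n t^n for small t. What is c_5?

Expand 1/(denominator) as a geometric series and multiply by the numerator's series.
p(0) = 1
p′(0) = 2
p′′(0) = 4
p′′′(0) = 24
p^(4)(0) = 208
p^(5)(0) = 2080
The Taylor polynomial is Σ p^(k)(0)/k! · t^k.

52/3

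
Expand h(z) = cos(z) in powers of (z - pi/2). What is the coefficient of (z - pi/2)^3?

Use the known series and substitute for the argument.
[(z - pi/2)^0] = 0;  [(z - pi/2)^1] = -1;  [(z - pi/2)^2] = 0;  [(z - pi/2)^3] = 1/6.

1/6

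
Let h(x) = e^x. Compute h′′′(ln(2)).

The coefficient of (x - ln(2))^3 in the expansion is 1/3, so h′′′(ln(2)) = 3! * (1/3) = 2.

2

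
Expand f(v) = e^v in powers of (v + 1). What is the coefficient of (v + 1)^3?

e^(-1)/6

[(v + 1)^0] = e^(-1);  [(v + 1)^1] = e^(-1);  [(v + 1)^2] = e^(-1)/2;  [(v + 1)^3] = e^(-1)/6.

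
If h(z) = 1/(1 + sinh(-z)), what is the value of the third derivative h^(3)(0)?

Let u equal the inner series; expand the outer function in u and truncate.
The coefficient of z^3 in the expansion is 7/6, so h′′′(0) = 3! * (7/6) = 7.

7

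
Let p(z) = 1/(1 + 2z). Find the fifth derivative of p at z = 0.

-3840

The coefficient of z^5 in the expansion is -32, so p^(5)(0) = 5! * (-32) = -3840.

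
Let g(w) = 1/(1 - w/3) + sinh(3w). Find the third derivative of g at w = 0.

Expand each term separately and add.
The coefficient of w^3 in the expansion is 245/54, so g′′′(0) = 3! * (245/54) = 245/9.

245/9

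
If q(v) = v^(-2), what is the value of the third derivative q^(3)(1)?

-24

From the series, [(v - 1)^3] q = -4; multiply by 3! = 6 to get -24.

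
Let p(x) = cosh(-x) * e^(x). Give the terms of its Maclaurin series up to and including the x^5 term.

Take the Cauchy product of the two expansions.
p(0) = 1
p′(0) = 1
p′′(0) = 2
p′′′(0) = 4
p^(4)(0) = 8
p^(5)(0) = 16
Then c_k = p^(k)(0)/k! gives each Taylor coefficient.

2*x^5/15 + x^4/3 + 2*x^3/3 + x^2 + x + 1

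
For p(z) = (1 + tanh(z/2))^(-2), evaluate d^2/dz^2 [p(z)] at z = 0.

Substitute the inner expansion into the outer series and collect powers.
From the series, [z^2] p = 3/4; multiply by 2! = 2 to get 3/2.

3/2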